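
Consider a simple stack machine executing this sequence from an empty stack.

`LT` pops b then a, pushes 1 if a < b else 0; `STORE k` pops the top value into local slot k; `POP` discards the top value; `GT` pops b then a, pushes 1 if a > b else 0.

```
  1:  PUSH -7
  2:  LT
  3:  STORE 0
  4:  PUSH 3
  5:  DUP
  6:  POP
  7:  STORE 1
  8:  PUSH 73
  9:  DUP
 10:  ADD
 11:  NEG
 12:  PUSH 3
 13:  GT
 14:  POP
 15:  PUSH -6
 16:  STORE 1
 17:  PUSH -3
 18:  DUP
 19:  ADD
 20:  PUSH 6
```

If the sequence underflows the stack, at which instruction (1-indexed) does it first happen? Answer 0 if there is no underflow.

PUSH -7 -> [-7]
LT  — needs 2 operands, stack has 1 → underflow

2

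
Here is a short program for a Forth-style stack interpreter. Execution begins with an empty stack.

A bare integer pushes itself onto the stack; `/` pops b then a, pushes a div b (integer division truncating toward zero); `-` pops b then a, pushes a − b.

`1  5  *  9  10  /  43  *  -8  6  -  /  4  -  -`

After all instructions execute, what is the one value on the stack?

1  → 1
5  → 1 5
*  → 5
9  → 5 9
10 → 5 9 10
/  → 5 0
43 → 5 0 43
*  → 5 0
-8 → 5 0 -8
6  → 5 0 -8 6
-  → 5 0 -14
/  → 5 0
4  → 5 0 4
-  → 5 -4
-  → 9

9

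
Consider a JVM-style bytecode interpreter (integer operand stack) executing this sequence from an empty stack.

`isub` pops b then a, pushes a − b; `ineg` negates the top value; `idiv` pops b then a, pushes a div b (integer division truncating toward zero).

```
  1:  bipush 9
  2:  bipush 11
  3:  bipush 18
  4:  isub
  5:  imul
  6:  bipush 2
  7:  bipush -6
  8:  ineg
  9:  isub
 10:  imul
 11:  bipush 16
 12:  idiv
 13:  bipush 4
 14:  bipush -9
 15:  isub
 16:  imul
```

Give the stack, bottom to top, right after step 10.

[252]

bipush 9   9
bipush 11  9 11
bipush 18  9 11 18
isub       9 -7
imul       -63
bipush 2   -63 2
bipush -6  -63 2 -6
ineg       -63 2 6
isub       -63 -4
imul       252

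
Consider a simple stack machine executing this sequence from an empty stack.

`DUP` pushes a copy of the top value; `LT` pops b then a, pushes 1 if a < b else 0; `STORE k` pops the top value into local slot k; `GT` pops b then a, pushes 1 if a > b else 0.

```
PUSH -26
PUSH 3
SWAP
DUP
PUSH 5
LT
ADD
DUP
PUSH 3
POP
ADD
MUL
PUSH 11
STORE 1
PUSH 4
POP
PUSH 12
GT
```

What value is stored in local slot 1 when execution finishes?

PUSH -26 -> -26
PUSH 3   -> -26 3
SWAP     -> 3 -26
DUP      -> 3 -26 -26
PUSH 5   -> 3 -26 -26 5
LT       -> 3 -26 1
ADD      -> 3 -25
DUP      -> 3 -25 -25
PUSH 3   -> 3 -25 -25 3
POP      -> 3 -25 -25
ADD      -> 3 -50
MUL      -> -150
PUSH 11  -> -150 11
STORE 1  -> -150
PUSH 4   -> -150 4
POP      -> -150
PUSH 12  -> -150 12
GT       -> 0

11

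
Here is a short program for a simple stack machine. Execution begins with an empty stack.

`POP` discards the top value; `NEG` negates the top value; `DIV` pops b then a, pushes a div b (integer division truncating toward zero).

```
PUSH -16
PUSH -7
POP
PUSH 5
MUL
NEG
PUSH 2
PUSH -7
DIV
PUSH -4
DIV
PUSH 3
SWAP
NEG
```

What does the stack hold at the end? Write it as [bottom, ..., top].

PUSH -16 -> -16
PUSH -7  -> -16 -7
POP      -> -16
PUSH 5   -> -16 5
MUL      -> -80
NEG      -> 80
PUSH 2   -> 80 2
PUSH -7  -> 80 2 -7
DIV      -> 80 0
PUSH -4  -> 80 0 -4
DIV      -> 80 0
PUSH 3   -> 80 0 3
SWAP     -> 80 3 0
NEG      -> 80 3 0

[80, 3, 0]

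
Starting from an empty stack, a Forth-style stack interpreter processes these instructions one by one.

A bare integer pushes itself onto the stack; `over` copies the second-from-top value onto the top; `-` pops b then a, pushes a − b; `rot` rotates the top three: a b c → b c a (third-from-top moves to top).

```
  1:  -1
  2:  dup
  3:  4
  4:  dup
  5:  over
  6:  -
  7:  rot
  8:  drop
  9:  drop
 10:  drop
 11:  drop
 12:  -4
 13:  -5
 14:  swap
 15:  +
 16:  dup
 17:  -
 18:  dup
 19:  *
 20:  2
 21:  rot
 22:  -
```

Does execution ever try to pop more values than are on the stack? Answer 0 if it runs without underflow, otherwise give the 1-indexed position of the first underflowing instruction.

-1   -> -1
dup  -> -1 -1
4    -> -1 -1 4
dup  -> -1 -1 4 4
over -> -1 -1 4 4 4
-    -> -1 -1 4 0
rot  -> -1 4 0 -1
drop -> -1 4 0
drop -> -1 4
drop -> -1
drop -> (empty)
-4   -> -4
-5   -> -4 -5
swap -> -5 -4
+    -> -9
dup  -> -9 -9
-    -> 0
dup  -> 0 0
*    -> 0
2    -> 0 2
rot  — needs 3 operands, stack has 2 → underflow

21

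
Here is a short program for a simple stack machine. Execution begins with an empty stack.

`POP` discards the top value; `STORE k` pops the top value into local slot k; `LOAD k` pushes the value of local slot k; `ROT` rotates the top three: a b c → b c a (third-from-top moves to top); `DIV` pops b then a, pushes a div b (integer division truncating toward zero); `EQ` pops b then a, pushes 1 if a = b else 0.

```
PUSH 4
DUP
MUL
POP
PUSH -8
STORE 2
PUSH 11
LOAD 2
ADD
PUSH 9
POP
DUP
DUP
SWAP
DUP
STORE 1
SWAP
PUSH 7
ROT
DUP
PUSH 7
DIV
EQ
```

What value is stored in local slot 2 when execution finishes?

-8

PUSH 4  → [4]
DUP     → [4, 4]
MUL     → [16]
POP     → []
PUSH -8 → [-8]
STORE 2 → []
PUSH 11 → [11]
LOAD 2  → [11, -8]
ADD     → [3]
PUSH 9  → [3, 9]
POP     → [3]
DUP     → [3, 3]
DUP     → [3, 3, 3]
SWAP    → [3, 3, 3]
DUP     → [3, 3, 3, 3]
STORE 1 → [3, 3, 3]
SWAP    → [3, 3, 3]
PUSH 7  → [3, 3, 3, 7]
ROT     → [3, 3, 7, 3]
DUP     → [3, 3, 7, 3, 3]
PUSH 7  → [3, 3, 7, 3, 3, 7]
DIV     → [3, 3, 7, 3, 0]
EQ      → [3, 3, 7, 0]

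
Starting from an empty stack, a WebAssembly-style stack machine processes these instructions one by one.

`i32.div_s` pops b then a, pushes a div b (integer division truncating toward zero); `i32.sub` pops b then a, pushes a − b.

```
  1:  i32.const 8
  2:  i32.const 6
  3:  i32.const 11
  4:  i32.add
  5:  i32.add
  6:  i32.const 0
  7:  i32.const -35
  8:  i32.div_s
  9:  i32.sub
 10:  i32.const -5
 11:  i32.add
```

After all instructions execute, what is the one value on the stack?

i32.const 8    [8]
i32.const 6    [8, 6]
i32.const 11   [8, 6, 11]
i32.add        [8, 17]
i32.add        [25]
i32.const 0    [25, 0]
i32.const -35  [25, 0, -35]
i32.div_s      [25, 0]
i32.sub        [25]
i32.const -5   [25, -5]
i32.add        [20]

20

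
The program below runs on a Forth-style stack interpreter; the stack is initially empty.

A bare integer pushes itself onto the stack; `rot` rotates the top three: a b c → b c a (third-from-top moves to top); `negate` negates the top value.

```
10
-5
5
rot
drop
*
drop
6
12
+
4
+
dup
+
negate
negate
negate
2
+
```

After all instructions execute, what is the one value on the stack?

10     → 10
-5     → 10 -5
5      → 10 -5 5
rot    → -5 5 10
drop   → -5 5
*      → -25
drop   → (empty)
6      → 6
12     → 6 12
+      → 18
4      → 18 4
+      → 22
dup    → 22 22
+      → 44
negate → -44
negate → 44
negate → -44
2      → -44 2
+      → -42

-42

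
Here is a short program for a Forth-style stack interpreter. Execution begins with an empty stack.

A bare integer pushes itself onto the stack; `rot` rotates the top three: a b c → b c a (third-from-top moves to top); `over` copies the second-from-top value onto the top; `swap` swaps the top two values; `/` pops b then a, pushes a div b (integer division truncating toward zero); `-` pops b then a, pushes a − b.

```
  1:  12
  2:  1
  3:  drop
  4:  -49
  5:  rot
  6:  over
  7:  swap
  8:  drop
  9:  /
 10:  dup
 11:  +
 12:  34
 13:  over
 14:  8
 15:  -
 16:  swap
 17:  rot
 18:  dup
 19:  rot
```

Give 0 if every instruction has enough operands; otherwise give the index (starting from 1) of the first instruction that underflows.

12   : [12]
1    : [12, 1]
drop : [12]
-49  : [12, -49]
rot  — needs 3 operands, stack has 2 → underflow

5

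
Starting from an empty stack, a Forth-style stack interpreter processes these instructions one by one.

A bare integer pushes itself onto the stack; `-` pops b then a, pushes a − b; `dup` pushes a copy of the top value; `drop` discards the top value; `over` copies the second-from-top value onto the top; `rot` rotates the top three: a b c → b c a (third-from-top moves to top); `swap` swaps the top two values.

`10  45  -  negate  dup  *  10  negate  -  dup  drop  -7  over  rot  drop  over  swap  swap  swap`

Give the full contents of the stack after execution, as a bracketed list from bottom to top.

[-7, -7, 1235]

10     → 10
45     → 10 45
-      → -35
negate → 35
dup    → 35 35
*      → 1225
10     → 1225 10
negate → 1225 -10
-      → 1235
dup    → 1235 1235
drop   → 1235
-7     → 1235 -7
over   → 1235 -7 1235
rot    → -7 1235 1235
drop   → -7 1235
over   → -7 1235 -7
swap   → -7 -7 1235
swap   → -7 1235 -7
swap   → -7 -7 1235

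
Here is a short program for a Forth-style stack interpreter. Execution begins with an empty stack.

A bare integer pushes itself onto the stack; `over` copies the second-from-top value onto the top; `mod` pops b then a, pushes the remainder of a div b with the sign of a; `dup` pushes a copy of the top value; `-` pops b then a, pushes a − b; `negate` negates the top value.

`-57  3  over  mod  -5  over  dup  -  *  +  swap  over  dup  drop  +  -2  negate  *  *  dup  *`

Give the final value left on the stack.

104976

-57    → [-57]
3      → [-57, 3]
over   → [-57, 3, -57]
mod    → [-57, 3]
-5     → [-57, 3, -5]
over   → [-57, 3, -5, 3]
dup    → [-57, 3, -5, 3, 3]
-      → [-57, 3, -5, 0]
*      → [-57, 3, 0]
+      → [-57, 3]
swap   → [3, -57]
over   → [3, -57, 3]
dup    → [3, -57, 3, 3]
drop   → [3, -57, 3]
+      → [3, -54]
-2     → [3, -54, -2]
negate → [3, -54, 2]
*      → [3, -108]
*      → [-324]
dup    → [-324, -324]
*      → [104976]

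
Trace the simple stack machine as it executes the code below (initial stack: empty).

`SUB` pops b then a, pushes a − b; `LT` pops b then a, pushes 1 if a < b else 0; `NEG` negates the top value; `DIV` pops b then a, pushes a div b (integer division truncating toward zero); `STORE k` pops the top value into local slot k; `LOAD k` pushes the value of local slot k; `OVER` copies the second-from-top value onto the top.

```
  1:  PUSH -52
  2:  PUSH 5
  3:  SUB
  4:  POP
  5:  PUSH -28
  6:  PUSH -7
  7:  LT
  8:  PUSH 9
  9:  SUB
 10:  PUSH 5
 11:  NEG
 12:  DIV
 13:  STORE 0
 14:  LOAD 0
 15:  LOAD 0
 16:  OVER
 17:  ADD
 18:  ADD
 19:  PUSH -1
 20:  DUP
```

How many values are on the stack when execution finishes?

PUSH -52 → -52
PUSH 5   → -52 5
SUB      → -57
POP      → (empty)
PUSH -28 → -28
PUSH -7  → -28 -7
LT       → 1
PUSH 9   → 1 9
SUB      → -8
PUSH 5   → -8 5
NEG      → -8 -5
DIV      → 1
STORE 0  → (empty)
LOAD 0   → 1
LOAD 0   → 1 1
OVER     → 1 1 1
ADD      → 1 2
ADD      → 3
PUSH -1  → 3 -1
DUP      → 3 -1 -1

3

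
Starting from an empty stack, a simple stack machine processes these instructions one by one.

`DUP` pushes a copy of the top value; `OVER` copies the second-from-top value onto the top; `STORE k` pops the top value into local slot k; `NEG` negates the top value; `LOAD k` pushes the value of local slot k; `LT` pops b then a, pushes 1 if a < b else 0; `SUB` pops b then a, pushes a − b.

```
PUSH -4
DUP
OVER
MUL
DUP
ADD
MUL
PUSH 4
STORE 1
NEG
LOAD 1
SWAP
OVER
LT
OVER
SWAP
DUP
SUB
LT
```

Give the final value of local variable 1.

PUSH -4 -> [-4]
DUP     -> [-4, -4]
OVER    -> [-4, -4, -4]
MUL     -> [-4, 16]
DUP     -> [-4, 16, 16]
ADD     -> [-4, 32]
MUL     -> [-128]
PUSH 4  -> [-128, 4]
STORE 1 -> [-128]
NEG     -> [128]
LOAD 1  -> [128, 4]
SWAP    -> [4, 128]
OVER    -> [4, 128, 4]
LT      -> [4, 0]
OVER    -> [4, 0, 4]
SWAP    -> [4, 4, 0]
DUP     -> [4, 4, 0, 0]
SUB     -> [4, 4, 0]
LT      -> [4, 0]

4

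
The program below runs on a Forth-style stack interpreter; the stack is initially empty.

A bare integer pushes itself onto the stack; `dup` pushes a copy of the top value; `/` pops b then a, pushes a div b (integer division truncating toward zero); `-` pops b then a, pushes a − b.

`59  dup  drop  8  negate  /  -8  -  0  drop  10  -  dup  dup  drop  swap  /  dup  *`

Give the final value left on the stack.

59      59
dup     59 59
drop    59
8       59 8
negate  59 -8
/       -7
-8      -7 -8
-       1
0       1 0
drop    1
10      1 10
-       -9
dup     -9 -9
dup     -9 -9 -9
drop    -9 -9
swap    -9 -9
/       1
dup     1 1
*       1

1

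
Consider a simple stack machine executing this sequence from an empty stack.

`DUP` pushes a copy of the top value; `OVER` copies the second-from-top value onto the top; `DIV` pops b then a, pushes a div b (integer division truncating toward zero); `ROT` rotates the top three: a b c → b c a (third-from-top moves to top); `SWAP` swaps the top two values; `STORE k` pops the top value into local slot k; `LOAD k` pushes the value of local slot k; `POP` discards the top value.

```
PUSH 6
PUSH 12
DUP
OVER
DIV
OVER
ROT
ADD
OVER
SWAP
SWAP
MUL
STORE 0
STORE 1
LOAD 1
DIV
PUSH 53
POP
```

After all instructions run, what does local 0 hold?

24

PUSH 6   [6]
PUSH 12  [6, 12]
DUP      [6, 12, 12]
OVER     [6, 12, 12, 12]
DIV      [6, 12, 1]
OVER     [6, 12, 1, 12]
ROT      [6, 1, 12, 12]
ADD      [6, 1, 24]
OVER     [6, 1, 24, 1]
SWAP     [6, 1, 1, 24]
SWAP     [6, 1, 24, 1]
MUL      [6, 1, 24]
STORE 0  [6, 1]
STORE 1  [6]
LOAD 1   [6, 1]
DIV      [6]
PUSH 53  [6, 53]
POP      [6]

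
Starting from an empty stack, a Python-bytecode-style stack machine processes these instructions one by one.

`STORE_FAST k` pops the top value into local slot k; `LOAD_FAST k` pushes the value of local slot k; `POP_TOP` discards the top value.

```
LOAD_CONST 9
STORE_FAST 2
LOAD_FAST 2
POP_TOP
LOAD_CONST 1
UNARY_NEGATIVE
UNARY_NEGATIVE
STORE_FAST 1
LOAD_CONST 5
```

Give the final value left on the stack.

LOAD_CONST 9   -> [9]
STORE_FAST 2   -> []
LOAD_FAST 2    -> [9]
POP_TOP        -> []
LOAD_CONST 1   -> [1]
UNARY_NEGATIVE -> [-1]
UNARY_NEGATIVE -> [1]
STORE_FAST 1   -> []
LOAD_CONST 5   -> [5]

5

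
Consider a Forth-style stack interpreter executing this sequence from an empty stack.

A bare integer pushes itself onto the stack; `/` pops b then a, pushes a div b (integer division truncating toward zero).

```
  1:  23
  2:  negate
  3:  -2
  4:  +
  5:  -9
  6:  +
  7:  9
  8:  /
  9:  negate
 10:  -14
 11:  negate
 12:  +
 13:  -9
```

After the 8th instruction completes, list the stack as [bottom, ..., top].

23     → 23
negate → -23
-2     → -23 -2
+      → -25
-9     → -25 -9
+      → -34
9      → -34 9
/      → -3

[-3]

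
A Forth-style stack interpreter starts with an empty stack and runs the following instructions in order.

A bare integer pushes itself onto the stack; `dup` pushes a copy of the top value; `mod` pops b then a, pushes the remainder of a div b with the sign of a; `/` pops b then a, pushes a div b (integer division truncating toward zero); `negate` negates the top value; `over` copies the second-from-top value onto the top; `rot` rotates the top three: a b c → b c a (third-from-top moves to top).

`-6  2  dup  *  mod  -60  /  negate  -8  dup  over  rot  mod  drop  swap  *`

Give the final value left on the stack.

-6      -6
2       -6 2
dup     -6 2 2
*       -6 4
mod     -2
-60     -2 -60
/       0
negate  0
-8      0 -8
dup     0 -8 -8
over    0 -8 -8 -8
rot     0 -8 -8 -8
mod     0 -8 0
drop    0 -8
swap    -8 0
*       0

0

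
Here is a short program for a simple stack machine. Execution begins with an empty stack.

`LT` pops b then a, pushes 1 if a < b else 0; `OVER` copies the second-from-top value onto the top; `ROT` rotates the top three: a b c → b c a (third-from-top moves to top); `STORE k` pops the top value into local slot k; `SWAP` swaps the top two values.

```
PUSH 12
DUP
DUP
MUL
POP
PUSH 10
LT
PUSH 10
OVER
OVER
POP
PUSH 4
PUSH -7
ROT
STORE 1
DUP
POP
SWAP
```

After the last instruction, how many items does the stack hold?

PUSH 12 : 12
DUP     : 12 12
DUP     : 12 12 12
MUL     : 12 144
POP     : 12
PUSH 10 : 12 10
LT      : 0
PUSH 10 : 0 10
OVER    : 0 10 0
OVER    : 0 10 0 10
POP     : 0 10 0
PUSH 4  : 0 10 0 4
PUSH -7 : 0 10 0 4 -7
ROT     : 0 10 4 -7 0
STORE 1 : 0 10 4 -7
DUP     : 0 10 4 -7 -7
POP     : 0 10 4 -7
SWAP    : 0 10 -7 4

4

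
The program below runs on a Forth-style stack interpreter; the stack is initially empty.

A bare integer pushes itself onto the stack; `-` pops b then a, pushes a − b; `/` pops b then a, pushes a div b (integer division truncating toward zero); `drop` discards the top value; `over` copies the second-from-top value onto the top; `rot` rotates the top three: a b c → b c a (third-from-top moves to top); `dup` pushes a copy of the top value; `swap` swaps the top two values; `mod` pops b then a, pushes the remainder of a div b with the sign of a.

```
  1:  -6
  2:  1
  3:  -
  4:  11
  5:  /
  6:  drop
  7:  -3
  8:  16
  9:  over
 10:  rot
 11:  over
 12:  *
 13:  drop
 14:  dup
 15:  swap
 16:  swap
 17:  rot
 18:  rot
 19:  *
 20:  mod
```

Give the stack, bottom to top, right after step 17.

-6   : -6
1    : -6 1
-    : -7
11   : -7 11
/    : 0
drop : (empty)
-3   : -3
16   : -3 16
over : -3 16 -3
rot  : 16 -3 -3
over : 16 -3 -3 -3
*    : 16 -3 9
drop : 16 -3
dup  : 16 -3 -3
swap : 16 -3 -3
swap : 16 -3 -3
rot  : -3 -3 16

[-3, -3, 16]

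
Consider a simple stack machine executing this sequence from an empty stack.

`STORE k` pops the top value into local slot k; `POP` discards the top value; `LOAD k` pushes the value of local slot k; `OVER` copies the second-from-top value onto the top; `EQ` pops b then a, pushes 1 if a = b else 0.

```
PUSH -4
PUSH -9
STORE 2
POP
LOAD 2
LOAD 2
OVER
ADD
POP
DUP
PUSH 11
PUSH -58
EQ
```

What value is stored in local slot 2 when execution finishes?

-9

PUSH -4  : -4
PUSH -9  : -4 -9
STORE 2  : -4
POP      : (empty)
LOAD 2   : -9
LOAD 2   : -9 -9
OVER     : -9 -9 -9
ADD      : -9 -18
POP      : -9
DUP      : -9 -9
PUSH 11  : -9 -9 11
PUSH -58 : -9 -9 11 -58
EQ       : -9 -9 0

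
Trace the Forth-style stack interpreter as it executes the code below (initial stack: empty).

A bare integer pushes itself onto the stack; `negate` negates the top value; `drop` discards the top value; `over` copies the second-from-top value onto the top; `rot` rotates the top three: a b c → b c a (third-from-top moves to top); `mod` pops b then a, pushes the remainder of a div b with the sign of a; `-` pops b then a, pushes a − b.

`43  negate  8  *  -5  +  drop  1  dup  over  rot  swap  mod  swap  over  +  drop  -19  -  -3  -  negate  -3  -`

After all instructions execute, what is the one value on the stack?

43     -> [43]
negate -> [-43]
8      -> [-43, 8]
*      -> [-344]
-5     -> [-344, -5]
+      -> [-349]
drop   -> []
1      -> [1]
dup    -> [1, 1]
over   -> [1, 1, 1]
rot    -> [1, 1, 1]
swap   -> [1, 1, 1]
mod    -> [1, 0]
swap   -> [0, 1]
over   -> [0, 1, 0]
+      -> [0, 1]
drop   -> [0]
-19    -> [0, -19]
-      -> [19]
-3     -> [19, -3]
-      -> [22]
negate -> [-22]
-3     -> [-22, -3]
-      -> [-19]

-19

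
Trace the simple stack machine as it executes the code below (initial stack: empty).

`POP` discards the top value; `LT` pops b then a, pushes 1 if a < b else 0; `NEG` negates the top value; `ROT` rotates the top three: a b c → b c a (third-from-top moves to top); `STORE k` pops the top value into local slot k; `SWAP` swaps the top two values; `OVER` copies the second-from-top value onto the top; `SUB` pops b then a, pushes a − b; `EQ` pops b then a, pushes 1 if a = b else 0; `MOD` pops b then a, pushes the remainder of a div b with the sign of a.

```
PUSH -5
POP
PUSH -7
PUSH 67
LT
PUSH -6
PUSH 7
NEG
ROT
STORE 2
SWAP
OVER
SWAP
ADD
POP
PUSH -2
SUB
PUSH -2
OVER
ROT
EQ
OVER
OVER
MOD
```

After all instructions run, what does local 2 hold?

1

PUSH -5 -> -5
POP     -> (empty)
PUSH -7 -> -7
PUSH 67 -> -7 67
LT      -> 1
PUSH -6 -> 1 -6
PUSH 7  -> 1 -6 7
NEG     -> 1 -6 -7
ROT     -> -6 -7 1
STORE 2 -> -6 -7
SWAP    -> -7 -6
OVER    -> -7 -6 -7
SWAP    -> -7 -7 -6
ADD     -> -7 -13
POP     -> -7
PUSH -2 -> -7 -2
SUB     -> -5
PUSH -2 -> -5 -2
OVER    -> -5 -2 -5
ROT     -> -2 -5 -5
EQ      -> -2 1
OVER    -> -2 1 -2
OVER    -> -2 1 -2 1
MOD     -> -2 1 0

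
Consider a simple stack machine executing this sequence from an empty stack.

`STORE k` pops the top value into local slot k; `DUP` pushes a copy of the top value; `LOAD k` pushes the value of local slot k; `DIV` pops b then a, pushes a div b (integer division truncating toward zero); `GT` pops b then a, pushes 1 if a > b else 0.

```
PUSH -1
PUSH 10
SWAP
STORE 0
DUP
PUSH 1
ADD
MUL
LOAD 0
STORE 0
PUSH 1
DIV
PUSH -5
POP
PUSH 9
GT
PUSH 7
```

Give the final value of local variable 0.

PUSH -1  -1
PUSH 10  -1 10
SWAP     10 -1
STORE 0  10
DUP      10 10
PUSH 1   10 10 1
ADD      10 11
MUL      110
LOAD 0   110 -1
STORE 0  110
PUSH 1   110 1
DIV      110
PUSH -5  110 -5
POP      110
PUSH 9   110 9
GT       1
PUSH 7   1 7

-1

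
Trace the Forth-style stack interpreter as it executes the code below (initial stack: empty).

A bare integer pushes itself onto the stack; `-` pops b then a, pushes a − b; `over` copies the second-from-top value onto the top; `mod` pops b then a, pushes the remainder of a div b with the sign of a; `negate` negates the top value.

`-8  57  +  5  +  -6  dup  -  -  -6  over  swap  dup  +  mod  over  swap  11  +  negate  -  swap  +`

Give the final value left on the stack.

125

-8     -> -8
57     -> -8 57
+      -> 49
5      -> 49 5
+      -> 54
-6     -> 54 -6
dup    -> 54 -6 -6
-      -> 54 0
-      -> 54
-6     -> 54 -6
over   -> 54 -6 54
swap   -> 54 54 -6
dup    -> 54 54 -6 -6
+      -> 54 54 -12
mod    -> 54 6
over   -> 54 6 54
swap   -> 54 54 6
11     -> 54 54 6 11
+      -> 54 54 17
negate -> 54 54 -17
-      -> 54 71
swap   -> 71 54
+      -> 125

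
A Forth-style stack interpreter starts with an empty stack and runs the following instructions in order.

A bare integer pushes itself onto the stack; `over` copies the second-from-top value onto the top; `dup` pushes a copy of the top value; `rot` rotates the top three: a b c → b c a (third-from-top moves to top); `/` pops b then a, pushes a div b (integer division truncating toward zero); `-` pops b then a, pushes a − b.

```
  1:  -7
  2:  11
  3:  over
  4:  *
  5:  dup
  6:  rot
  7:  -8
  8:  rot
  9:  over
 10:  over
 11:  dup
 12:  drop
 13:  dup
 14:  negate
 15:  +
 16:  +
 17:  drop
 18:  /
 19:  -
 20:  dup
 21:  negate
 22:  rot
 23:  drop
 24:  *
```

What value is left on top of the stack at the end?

-49

-7      [-7]
11      [-7, 11]
over    [-7, 11, -7]
*       [-7, -77]
dup     [-7, -77, -77]
rot     [-77, -77, -7]
-8      [-77, -77, -7, -8]
rot     [-77, -7, -8, -77]
over    [-77, -7, -8, -77, -8]
over    [-77, -7, -8, -77, -8, -77]
dup     [-77, -7, -8, -77, -8, -77, -77]
drop    [-77, -7, -8, -77, -8, -77]
dup     [-77, -7, -8, -77, -8, -77, -77]
negate  [-77, -7, -8, -77, -8, -77, 77]
+       [-77, -7, -8, -77, -8, 0]
+       [-77, -7, -8, -77, -8]
drop    [-77, -7, -8, -77]
/       [-77, -7, 0]
-       [-77, -7]
dup     [-77, -7, -7]
negate  [-77, -7, 7]
rot     [-7, 7, -77]
drop    [-7, 7]
*       [-49]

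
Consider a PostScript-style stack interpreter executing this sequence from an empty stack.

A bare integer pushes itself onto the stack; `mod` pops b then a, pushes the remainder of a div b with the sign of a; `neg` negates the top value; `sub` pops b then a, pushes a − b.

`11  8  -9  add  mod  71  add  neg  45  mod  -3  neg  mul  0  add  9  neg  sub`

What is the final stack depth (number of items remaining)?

1

11  -> 11
8   -> 11 8
-9  -> 11 8 -9
add -> 11 -1
mod -> 0
71  -> 0 71
add -> 71
neg -> -71
45  -> -71 45
mod -> -26
-3  -> -26 -3
neg -> -26 3
mul -> -78
0   -> -78 0
add -> -78
9   -> -78 9
neg -> -78 -9
sub -> -69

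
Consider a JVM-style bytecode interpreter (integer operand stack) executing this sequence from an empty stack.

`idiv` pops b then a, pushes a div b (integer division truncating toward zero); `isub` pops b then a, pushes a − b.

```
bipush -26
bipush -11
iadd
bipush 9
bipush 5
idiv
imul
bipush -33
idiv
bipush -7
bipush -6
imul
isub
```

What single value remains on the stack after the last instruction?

-41

bipush -26 : [-26]
bipush -11 : [-26, -11]
iadd       : [-37]
bipush 9   : [-37, 9]
bipush 5   : [-37, 9, 5]
idiv       : [-37, 1]
imul       : [-37]
bipush -33 : [-37, -33]
idiv       : [1]
bipush -7  : [1, -7]
bipush -6  : [1, -7, -6]
imul       : [1, 42]
isub       : [-41]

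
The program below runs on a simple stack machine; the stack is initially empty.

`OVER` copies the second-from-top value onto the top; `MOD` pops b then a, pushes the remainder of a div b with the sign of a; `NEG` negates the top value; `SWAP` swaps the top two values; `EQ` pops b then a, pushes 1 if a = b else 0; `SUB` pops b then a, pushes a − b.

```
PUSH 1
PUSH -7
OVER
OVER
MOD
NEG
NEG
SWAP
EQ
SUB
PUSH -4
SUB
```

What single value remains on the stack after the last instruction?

5

PUSH 1  -> 1
PUSH -7 -> 1 -7
OVER    -> 1 -7 1
OVER    -> 1 -7 1 -7
MOD     -> 1 -7 1
NEG     -> 1 -7 -1
NEG     -> 1 -7 1
SWAP    -> 1 1 -7
EQ      -> 1 0
SUB     -> 1
PUSH -4 -> 1 -4
SUB     -> 5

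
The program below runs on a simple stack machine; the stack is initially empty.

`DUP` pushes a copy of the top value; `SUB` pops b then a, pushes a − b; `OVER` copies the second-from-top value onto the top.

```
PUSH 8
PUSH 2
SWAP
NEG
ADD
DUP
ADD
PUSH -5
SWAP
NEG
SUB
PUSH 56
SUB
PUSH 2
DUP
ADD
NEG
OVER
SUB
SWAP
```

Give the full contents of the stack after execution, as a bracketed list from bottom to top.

PUSH 8  : [8]
PUSH 2  : [8, 2]
SWAP    : [2, 8]
NEG     : [2, -8]
ADD     : [-6]
DUP     : [-6, -6]
ADD     : [-12]
PUSH -5 : [-12, -5]
SWAP    : [-5, -12]
NEG     : [-5, 12]
SUB     : [-17]
PUSH 56 : [-17, 56]
SUB     : [-73]
PUSH 2  : [-73, 2]
DUP     : [-73, 2, 2]
ADD     : [-73, 4]
NEG     : [-73, -4]
OVER    : [-73, -4, -73]
SUB     : [-73, 69]
SWAP    : [69, -73]

[69, -73]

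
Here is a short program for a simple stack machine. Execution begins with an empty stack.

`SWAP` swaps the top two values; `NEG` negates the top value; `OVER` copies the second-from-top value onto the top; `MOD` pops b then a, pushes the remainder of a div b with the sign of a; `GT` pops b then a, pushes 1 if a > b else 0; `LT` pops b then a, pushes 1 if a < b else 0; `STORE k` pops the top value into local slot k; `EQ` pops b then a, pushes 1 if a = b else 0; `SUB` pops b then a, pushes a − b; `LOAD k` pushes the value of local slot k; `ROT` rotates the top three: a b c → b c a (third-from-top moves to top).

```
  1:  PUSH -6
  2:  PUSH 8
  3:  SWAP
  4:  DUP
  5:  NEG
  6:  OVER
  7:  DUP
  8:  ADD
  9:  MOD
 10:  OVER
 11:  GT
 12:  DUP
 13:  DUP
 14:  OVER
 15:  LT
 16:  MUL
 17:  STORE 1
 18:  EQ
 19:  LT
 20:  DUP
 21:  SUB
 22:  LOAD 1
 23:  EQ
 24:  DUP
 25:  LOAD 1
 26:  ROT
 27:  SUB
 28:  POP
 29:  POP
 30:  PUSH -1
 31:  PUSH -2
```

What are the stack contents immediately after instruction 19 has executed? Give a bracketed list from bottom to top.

PUSH -6 -> -6
PUSH 8  -> -6 8
SWAP    -> 8 -6
DUP     -> 8 -6 -6
NEG     -> 8 -6 6
OVER    -> 8 -6 6 -6
DUP     -> 8 -6 6 -6 -6
ADD     -> 8 -6 6 -12
MOD     -> 8 -6 6
OVER    -> 8 -6 6 -6
GT      -> 8 -6 1
DUP     -> 8 -6 1 1
DUP     -> 8 -6 1 1 1
OVER    -> 8 -6 1 1 1 1
LT      -> 8 -6 1 1 0
MUL     -> 8 -6 1 0
STORE 1 -> 8 -6 1
EQ      -> 8 0
LT      -> 0

[0]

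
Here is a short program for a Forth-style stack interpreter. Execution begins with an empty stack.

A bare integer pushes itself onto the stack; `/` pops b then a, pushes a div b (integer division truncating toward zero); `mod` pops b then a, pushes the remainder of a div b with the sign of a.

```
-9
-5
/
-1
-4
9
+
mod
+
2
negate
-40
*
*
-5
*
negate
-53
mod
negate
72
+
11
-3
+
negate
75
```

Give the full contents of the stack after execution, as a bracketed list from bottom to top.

[72, -8, 75]

-9     : -9
-5     : -9 -5
/      : 1
-1     : 1 -1
-4     : 1 -1 -4
9      : 1 -1 -4 9
+      : 1 -1 5
mod    : 1 -1
+      : 0
2      : 0 2
negate : 0 -2
-40    : 0 -2 -40
*      : 0 80
*      : 0
-5     : 0 -5
*      : 0
negate : 0
-53    : 0 -53
mod    : 0
negate : 0
72     : 0 72
+      : 72
11     : 72 11
-3     : 72 11 -3
+      : 72 8
negate : 72 -8
75     : 72 -8 75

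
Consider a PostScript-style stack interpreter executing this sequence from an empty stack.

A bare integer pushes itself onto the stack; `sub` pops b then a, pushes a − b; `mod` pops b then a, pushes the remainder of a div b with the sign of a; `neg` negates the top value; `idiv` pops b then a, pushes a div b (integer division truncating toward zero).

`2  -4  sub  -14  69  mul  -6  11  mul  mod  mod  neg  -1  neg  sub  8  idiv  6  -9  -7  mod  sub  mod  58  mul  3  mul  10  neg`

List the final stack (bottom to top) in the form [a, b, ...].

2     2
-4    2 -4
sub   6
-14   6 -14
69    6 -14 69
mul   6 -966
-6    6 -966 -6
11    6 -966 -6 11
mul   6 -966 -66
mod   6 -42
mod   6
neg   -6
-1    -6 -1
neg   -6 1
sub   -7
8     -7 8
idiv  0
6     0 6
-9    0 6 -9
-7    0 6 -9 -7
mod   0 6 -2
sub   0 8
mod   0
58    0 58
mul   0
3     0 3
mul   0
10    0 10
neg   0 -10

[0, -10]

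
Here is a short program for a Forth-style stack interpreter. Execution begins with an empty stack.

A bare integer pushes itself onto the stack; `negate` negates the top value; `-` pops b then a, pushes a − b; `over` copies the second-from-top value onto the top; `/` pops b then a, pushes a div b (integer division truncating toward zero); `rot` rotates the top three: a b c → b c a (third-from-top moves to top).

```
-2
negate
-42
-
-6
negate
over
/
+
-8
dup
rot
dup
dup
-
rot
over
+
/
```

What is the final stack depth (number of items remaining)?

-2     → -2
negate → 2
-42    → 2 -42
-      → 44
-6     → 44 -6
negate → 44 6
over   → 44 6 44
/      → 44 0
+      → 44
-8     → 44 -8
dup    → 44 -8 -8
rot    → -8 -8 44
dup    → -8 -8 44 44
dup    → -8 -8 44 44 44
-      → -8 -8 44 0
rot    → -8 44 0 -8
over   → -8 44 0 -8 0
+      → -8 44 0 -8
/      → -8 44 0

3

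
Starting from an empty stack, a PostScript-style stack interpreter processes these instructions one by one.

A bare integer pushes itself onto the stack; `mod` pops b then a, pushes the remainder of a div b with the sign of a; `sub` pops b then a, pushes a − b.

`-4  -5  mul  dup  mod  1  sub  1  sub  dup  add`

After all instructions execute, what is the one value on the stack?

-4  : [-4]
-5  : [-4, -5]
mul : [20]
dup : [20, 20]
mod : [0]
1   : [0, 1]
sub : [-1]
1   : [-1, 1]
sub : [-2]
dup : [-2, -2]
add : [-4]

-4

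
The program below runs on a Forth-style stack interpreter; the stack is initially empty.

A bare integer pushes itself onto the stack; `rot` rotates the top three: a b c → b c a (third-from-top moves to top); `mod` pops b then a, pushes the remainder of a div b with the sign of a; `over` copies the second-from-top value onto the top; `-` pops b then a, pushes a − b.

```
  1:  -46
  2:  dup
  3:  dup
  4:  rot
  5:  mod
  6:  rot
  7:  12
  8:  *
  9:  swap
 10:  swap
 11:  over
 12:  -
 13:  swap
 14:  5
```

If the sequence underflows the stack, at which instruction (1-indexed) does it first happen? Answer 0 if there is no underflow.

6

-46 -> [-46]
dup -> [-46, -46]
dup -> [-46, -46, -46]
rot -> [-46, -46, -46]
mod -> [-46, 0]
rot  — needs 3 operands, stack has 2 → underflow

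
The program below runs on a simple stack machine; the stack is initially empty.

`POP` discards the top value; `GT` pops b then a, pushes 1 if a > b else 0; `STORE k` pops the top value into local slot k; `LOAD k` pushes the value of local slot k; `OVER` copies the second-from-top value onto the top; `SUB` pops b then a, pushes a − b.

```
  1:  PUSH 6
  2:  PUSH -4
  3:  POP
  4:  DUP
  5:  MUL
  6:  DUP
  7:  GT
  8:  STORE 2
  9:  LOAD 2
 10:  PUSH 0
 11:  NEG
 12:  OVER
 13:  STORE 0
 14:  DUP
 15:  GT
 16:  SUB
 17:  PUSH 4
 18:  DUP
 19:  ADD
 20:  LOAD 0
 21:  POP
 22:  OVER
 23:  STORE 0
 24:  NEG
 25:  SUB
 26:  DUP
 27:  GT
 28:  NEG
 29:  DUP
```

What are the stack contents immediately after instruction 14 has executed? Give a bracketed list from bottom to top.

PUSH 6  : 6
PUSH -4 : 6 -4
POP     : 6
DUP     : 6 6
MUL     : 36
DUP     : 36 36
GT      : 0
STORE 2 : (empty)
LOAD 2  : 0
PUSH 0  : 0 0
NEG     : 0 0
OVER    : 0 0 0
STORE 0 : 0 0
DUP     : 0 0 0

[0, 0, 0]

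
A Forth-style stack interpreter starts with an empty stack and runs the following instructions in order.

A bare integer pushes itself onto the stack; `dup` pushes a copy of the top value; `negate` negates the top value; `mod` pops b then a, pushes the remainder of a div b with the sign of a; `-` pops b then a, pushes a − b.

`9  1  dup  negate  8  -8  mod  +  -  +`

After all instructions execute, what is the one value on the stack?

9      → 9
1      → 9 1
dup    → 9 1 1
negate → 9 1 -1
8      → 9 1 -1 8
-8     → 9 1 -1 8 -8
mod    → 9 1 -1 0
+      → 9 1 -1
-      → 9 2
+      → 11

11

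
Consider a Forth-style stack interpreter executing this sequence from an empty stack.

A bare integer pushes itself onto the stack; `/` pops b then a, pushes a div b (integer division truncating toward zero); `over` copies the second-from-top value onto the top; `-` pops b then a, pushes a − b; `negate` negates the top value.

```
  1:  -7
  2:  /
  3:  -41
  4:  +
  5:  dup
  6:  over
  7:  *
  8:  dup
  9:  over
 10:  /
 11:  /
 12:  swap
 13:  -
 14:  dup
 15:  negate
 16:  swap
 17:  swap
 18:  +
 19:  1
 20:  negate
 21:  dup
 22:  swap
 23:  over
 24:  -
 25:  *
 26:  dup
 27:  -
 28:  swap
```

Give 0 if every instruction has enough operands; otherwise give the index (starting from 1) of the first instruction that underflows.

2

-7 -> [-7]
/  — needs 2 operands, stack has 1 → underflow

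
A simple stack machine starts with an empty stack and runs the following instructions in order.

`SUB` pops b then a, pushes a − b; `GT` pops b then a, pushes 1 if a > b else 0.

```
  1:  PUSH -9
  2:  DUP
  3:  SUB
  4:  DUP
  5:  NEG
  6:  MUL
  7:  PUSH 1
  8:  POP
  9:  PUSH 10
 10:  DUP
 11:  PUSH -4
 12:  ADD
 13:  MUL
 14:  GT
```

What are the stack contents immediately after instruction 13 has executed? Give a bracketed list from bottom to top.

[0, 60]

PUSH -9 -> -9
DUP     -> -9 -9
SUB     -> 0
DUP     -> 0 0
NEG     -> 0 0
MUL     -> 0
PUSH 1  -> 0 1
POP     -> 0
PUSH 10 -> 0 10
DUP     -> 0 10 10
PUSH -4 -> 0 10 10 -4
ADD     -> 0 10 6
MUL     -> 0 60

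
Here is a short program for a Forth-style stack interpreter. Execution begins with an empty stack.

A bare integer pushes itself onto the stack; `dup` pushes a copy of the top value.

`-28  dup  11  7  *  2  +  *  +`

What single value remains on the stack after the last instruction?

-28 -> [-28]
dup -> [-28, -28]
11  -> [-28, -28, 11]
7   -> [-28, -28, 11, 7]
*   -> [-28, -28, 77]
2   -> [-28, -28, 77, 2]
+   -> [-28, -28, 79]
*   -> [-28, -2212]
+   -> [-2240]

-2240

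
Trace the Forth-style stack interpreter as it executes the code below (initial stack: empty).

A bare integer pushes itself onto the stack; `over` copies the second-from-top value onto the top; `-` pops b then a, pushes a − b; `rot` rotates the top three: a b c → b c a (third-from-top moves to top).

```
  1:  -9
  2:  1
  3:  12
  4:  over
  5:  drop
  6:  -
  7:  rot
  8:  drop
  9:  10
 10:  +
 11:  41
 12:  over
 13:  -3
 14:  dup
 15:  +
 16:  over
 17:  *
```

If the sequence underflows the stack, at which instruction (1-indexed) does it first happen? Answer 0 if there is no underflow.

-9   : [-9]
1    : [-9, 1]
12   : [-9, 1, 12]
over : [-9, 1, 12, 1]
drop : [-9, 1, 12]
-    : [-9, -11]
rot  — needs 3 operands, stack has 2 → underflow

7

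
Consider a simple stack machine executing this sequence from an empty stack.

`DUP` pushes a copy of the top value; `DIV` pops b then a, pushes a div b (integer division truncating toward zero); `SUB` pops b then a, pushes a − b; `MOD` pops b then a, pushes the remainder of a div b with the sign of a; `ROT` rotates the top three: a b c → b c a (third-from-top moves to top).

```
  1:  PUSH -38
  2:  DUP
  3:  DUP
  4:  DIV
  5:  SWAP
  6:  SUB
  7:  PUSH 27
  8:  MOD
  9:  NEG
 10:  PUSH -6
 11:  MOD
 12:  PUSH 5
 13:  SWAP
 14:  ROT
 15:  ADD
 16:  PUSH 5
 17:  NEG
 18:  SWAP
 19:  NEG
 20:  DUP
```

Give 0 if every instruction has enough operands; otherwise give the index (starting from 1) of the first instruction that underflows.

PUSH -38 → -38
DUP      → -38 -38
DUP      → -38 -38 -38
DIV      → -38 1
SWAP     → 1 -38
SUB      → 39
PUSH 27  → 39 27
MOD      → 12
NEG      → -12
PUSH -6  → -12 -6
MOD      → 0
PUSH 5   → 0 5
SWAP     → 5 0
ROT  — needs 3 operands, stack has 2 → underflow

14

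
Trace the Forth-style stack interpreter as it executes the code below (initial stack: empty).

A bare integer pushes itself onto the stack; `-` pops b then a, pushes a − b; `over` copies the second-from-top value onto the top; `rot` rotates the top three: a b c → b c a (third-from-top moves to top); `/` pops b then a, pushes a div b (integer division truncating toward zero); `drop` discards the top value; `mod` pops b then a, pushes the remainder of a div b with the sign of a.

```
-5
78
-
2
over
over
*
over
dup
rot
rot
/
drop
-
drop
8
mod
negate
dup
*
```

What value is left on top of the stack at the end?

-5     : -5
78     : -5 78
-      : -83
2      : -83 2
over   : -83 2 -83
over   : -83 2 -83 2
*      : -83 2 -166
over   : -83 2 -166 2
dup    : -83 2 -166 2 2
rot    : -83 2 2 2 -166
rot    : -83 2 2 -166 2
/      : -83 2 2 -83
drop   : -83 2 2
-      : -83 0
drop   : -83
8      : -83 8
mod    : -3
negate : 3
dup    : 3 3
*      : 9

9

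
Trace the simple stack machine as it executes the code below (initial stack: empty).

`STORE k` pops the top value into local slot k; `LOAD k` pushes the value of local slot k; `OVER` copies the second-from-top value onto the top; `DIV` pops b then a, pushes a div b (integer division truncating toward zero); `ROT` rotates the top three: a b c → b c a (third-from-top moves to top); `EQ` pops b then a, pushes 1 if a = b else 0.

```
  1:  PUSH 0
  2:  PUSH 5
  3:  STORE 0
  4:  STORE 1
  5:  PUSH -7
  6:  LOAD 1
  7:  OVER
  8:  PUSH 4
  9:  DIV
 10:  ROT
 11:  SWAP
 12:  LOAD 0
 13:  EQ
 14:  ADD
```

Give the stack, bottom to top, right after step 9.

PUSH 0  → [0]
PUSH 5  → [0, 5]
STORE 0 → [0]
STORE 1 → []
PUSH -7 → [-7]
LOAD 1  → [-7, 0]
OVER    → [-7, 0, -7]
PUSH 4  → [-7, 0, -7, 4]
DIV     → [-7, 0, -1]

[-7, 0, -1]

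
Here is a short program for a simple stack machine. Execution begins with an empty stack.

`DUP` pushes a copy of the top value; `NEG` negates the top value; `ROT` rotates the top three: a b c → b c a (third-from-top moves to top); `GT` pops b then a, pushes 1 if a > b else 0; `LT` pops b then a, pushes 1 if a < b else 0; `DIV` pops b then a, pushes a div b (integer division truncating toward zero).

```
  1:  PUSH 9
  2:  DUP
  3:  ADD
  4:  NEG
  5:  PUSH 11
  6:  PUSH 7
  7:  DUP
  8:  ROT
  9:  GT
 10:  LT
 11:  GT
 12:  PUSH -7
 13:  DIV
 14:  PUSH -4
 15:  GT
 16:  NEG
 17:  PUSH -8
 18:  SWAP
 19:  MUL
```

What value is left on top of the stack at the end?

PUSH 9   [9]
DUP      [9, 9]
ADD      [18]
NEG      [-18]
PUSH 11  [-18, 11]
PUSH 7   [-18, 11, 7]
DUP      [-18, 11, 7, 7]
ROT      [-18, 7, 7, 11]
GT       [-18, 7, 0]
LT       [-18, 0]
GT       [0]
PUSH -7  [0, -7]
DIV      [0]
PUSH -4  [0, -4]
GT       [1]
NEG      [-1]
PUSH -8  [-1, -8]
SWAP     [-8, -1]
MUL      [8]

8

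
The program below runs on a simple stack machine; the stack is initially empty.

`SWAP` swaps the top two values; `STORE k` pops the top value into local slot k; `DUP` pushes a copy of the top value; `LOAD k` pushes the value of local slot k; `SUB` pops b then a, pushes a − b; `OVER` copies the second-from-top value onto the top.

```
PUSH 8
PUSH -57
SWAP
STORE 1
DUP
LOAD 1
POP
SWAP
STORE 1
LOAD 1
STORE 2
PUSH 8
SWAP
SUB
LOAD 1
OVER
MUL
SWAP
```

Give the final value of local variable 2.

-57

PUSH 8   → 8
PUSH -57 → 8 -57
SWAP     → -57 8
STORE 1  → -57
DUP      → -57 -57
LOAD 1   → -57 -57 8
POP      → -57 -57
SWAP     → -57 -57
STORE 1  → -57
LOAD 1   → -57 -57
STORE 2  → -57
PUSH 8   → -57 8
SWAP     → 8 -57
SUB      → 65
LOAD 1   → 65 -57
OVER     → 65 -57 65
MUL      → 65 -3705
SWAP     → -3705 65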